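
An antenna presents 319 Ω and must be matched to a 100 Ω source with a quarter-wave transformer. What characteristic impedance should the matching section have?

Z_qwt = √(Z_0·R_L) = √(100 × 319) = √31900

Z_qwt ≈ 179 Ω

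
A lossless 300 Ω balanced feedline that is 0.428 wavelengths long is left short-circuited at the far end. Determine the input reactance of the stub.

X_in ≈ -146 Ω (capacitive)

βl = 2π × 0.428 = 154°
tan(βl) = -0.486
For a short-circuited stub, Z_in = jZ_0·tan(βl)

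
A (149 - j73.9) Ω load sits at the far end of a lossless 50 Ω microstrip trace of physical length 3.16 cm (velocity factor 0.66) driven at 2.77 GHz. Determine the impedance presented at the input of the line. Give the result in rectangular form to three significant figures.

Z_in ≈ 115 + j86.9 Ω

λ = v/f = 0.66·c / 2.77 GHz = 0.0715 m
βl = 2π·l/λ = 2π × 0.442 = 159°
tan(βl) = tan(159°) = -0.381
Z_in = Z_0·(Z_L + jZ_0·tanβl)/(Z_0 + jZ_L·tanβl)
     = 50·(149 − j92.9)/(21.9 − j56.8)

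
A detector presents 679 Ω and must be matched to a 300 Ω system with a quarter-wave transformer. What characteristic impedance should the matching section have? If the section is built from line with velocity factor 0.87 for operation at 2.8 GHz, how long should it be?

Z_qwt ≈ 451 Ω; length ≈ 2.33 cm

Z_qwt = √(Z_0·R_L) = √(300 × 679) = √203700
λ = 0.87·c/f = 0.0932 m, so l = λ/4 = 0.0233 m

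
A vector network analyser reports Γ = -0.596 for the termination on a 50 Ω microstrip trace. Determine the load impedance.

Z_L = Z_0·(1 + Γ)/(1 − Γ) = 50·(0.404)/(1.6)

Z_L ≈ 12.7 Ω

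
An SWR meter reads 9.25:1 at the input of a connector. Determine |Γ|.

|Γ| ≈ 0.805

|Γ| = (S − 1)/(S + 1) = (9.25 − 1)/(9.25 + 1) = 8.25/10.2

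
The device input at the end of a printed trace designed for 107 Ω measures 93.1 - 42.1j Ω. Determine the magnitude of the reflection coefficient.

|Γ| ≈ 0.217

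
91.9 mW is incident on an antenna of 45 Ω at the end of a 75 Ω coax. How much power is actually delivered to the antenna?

Γ = (45 − 75)/(45 + 75) = -0.25
|Γ|² = 0.0625
P_refl = |Γ|²·P_inc = 5.74 mW, P_del = (1 − |Γ|²)·P_inc = 86.2 mW

P_delivered ≈ 86.2 mW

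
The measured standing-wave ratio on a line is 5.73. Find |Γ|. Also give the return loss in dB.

|Γ| ≈ 0.703; return loss ≈ 3.06 dB

|Γ| = (S − 1)/(S + 1) = (5.73 − 1)/(5.73 + 1) = 4.73/6.73
RL = −20·log₁₀|Γ| = −20·log₁₀(0.703)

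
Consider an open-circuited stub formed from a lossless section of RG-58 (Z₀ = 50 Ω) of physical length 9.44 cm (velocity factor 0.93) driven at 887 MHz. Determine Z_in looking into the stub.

Z_in ≈ +j16.3 Ω

λ = v/f = 0.93·c / 887 MHz = 0.315 m
βl = 2π·l/λ = 2π × 0.3 = 108°
tan(βl) = -3.07
For an open-circuited stub, Z_in = −jZ_0·cot(βl) = −jZ_0/tan(βl)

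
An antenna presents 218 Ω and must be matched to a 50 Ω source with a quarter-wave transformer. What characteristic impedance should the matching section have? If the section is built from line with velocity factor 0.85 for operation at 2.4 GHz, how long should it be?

Z_qwt ≈ 104 Ω; length ≈ 2.66 cm

Z_qwt = √(Z_0·R_L) = √(50 × 218) = √10900
λ = 0.85·c/f = 0.106 m, so l = λ/4 = 0.0266 m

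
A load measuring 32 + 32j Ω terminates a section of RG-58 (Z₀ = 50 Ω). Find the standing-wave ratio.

Γ = (Z_L − Z_0)/(Z_L + Z_0) = (-18 + j32)/(82 + j32)
|Γ| = 36.7/88 = 0.417
VSWR = (1 + |Γ|)/(1 − |Γ|) = 1.42/0.583

VSWR ≈ 2.43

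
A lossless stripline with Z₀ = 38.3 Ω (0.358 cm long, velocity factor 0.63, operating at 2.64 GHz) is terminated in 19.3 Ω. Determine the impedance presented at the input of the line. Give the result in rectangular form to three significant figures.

Z_in ≈ 20.8 + j9.04 Ω

λ = v/f = 0.63·c / 2.64 GHz = 0.0716 m
βl = 2π·l/λ = 2π × 0.05 = 18°
tan(βl) = tan(18°) = 0.325
Z_in = Z_0·(Z_L + jZ_0·tanβl)/(Z_0 + jZ_L·tanβl)
     = 38.3·(19.3 + j12.4)/(38.3 + j6.27)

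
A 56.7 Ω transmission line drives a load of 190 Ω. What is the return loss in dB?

RL ≈ 5.35 dB

Γ = (190 − 56.7)/(190 + 56.7) = 0.54
RL = −20·log₁₀|Γ| = −20·log₁₀(0.54)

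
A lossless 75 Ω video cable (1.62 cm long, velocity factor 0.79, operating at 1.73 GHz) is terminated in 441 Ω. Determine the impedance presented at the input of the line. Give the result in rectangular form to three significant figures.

Z_in ≈ 26.9 − j76.7 Ω

λ = v/f = 0.79·c / 1.73 GHz = 0.137 m
βl = 2π·l/λ = 2π × 0.118 = 42.6°
tan(βl) = tan(42.6°) = 0.919
Z_in = Z_0·(Z_L + jZ_0·tanβl)/(Z_0 + jZ_L·tanβl)
     = 75·(441 + j68.9)/(75 + j405)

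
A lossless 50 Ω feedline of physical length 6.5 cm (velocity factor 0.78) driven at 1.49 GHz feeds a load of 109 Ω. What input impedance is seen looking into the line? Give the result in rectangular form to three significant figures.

λ = v/f = 0.78·c / 1.49 GHz = 0.157 m
βl = 2π·l/λ = 2π × 0.414 = 149°
tan(βl) = tan(149°) = -0.601
Z_in = Z_0·(Z_L + jZ_0·tanβl)/(Z_0 + jZ_L·tanβl)
     = 50·(109 − j30)/(50 − j65.5)

Z_in ≈ 54.6 + j41.5 Ω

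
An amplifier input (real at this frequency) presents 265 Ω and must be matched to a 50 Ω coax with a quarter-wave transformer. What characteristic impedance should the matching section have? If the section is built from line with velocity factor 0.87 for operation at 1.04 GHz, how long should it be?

Z_qwt ≈ 115 Ω; length ≈ 6.27 cm

Z_qwt = √(Z_0·R_L) = √(50 × 265) = √13250
λ = 0.87·c/f = 0.251 m, so l = λ/4 = 0.0627 m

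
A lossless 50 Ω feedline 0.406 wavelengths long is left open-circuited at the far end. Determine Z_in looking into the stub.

βl = 2π × 0.406 = 146°
tan(βl) = -0.67
For an open-circuited stub, Z_in = −jZ_0·cot(βl) = −jZ_0/tan(βl)

Z_in ≈ +j74.6 Ω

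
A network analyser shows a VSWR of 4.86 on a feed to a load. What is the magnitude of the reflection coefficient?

|Γ| ≈ 0.659

|Γ| = (S − 1)/(S + 1) = (4.86 − 1)/(4.86 + 1) = 3.86/5.86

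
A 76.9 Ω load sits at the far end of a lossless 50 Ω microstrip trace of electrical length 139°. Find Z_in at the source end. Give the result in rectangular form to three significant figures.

tan(βl) = tan(139°) = -0.869
Z_in = Z_0·(Z_L + jZ_0·tanβl)/(Z_0 + jZ_L·tanβl)
     = 50·(76.9 − j43.5)/(50 − j66.8)

Z_in ≈ 48.4 + j21.3 Ω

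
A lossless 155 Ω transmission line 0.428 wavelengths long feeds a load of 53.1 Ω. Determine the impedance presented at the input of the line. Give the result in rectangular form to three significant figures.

Z_in ≈ 63.9 − j64.7 Ω

βl = 2π × 0.428 = 154°
tan(βl) = tan(154°) = -0.486
Z_in = Z_0·(Z_L + jZ_0·tanβl)/(Z_0 + jZ_L·tanβl)
     = 155·(53.1 − j75.3)/(155 − j25.8)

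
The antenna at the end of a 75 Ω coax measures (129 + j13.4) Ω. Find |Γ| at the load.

|Γ| ≈ 0.272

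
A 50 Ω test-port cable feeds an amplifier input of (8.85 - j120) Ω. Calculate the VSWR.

VSWR ≈ 38.3

Γ = (Z_L − Z_0)/(Z_L + Z_0) = (-41.15 − j120)/(58.85 − j120)
|Γ| = 127/134 = 0.949
VSWR = (1 + |Γ|)/(1 − |Γ|) = 1.95/0.0508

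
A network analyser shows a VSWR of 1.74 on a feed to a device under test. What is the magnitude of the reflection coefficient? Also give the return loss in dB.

|Γ| ≈ 0.27; return loss ≈ 11.4 dB

|Γ| = (S − 1)/(S + 1) = (1.74 − 1)/(1.74 + 1) = 0.74/2.74
RL = −20·log₁₀|Γ| = −20·log₁₀(0.27)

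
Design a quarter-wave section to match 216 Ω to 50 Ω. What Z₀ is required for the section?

Z_qwt ≈ 104 Ω

Z_qwt = √(Z_0·R_L) = √(50 × 216) = √10800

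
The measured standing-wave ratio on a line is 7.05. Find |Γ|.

|Γ| = (S − 1)/(S + 1) = (7.05 − 1)/(7.05 + 1) = 6.05/8.05

|Γ| ≈ 0.752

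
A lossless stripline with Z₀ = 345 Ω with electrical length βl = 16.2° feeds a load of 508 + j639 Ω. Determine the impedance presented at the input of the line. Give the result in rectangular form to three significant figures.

tan(βl) = tan(16.2°) = 0.291
Z_in = Z_0·(Z_L + jZ_0·tanβl)/(Z_0 + jZ_L·tanβl)
     = 345·(508 + j739)/(159 + j148)

Z_in ≈ 1390 + j313 Ω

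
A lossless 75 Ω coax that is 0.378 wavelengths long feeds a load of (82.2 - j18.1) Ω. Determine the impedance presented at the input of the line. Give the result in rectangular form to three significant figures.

Z_in ≈ 93 + j10.2 Ω

βl = 2π × 0.378 = 136°
tan(βl) = tan(136°) = -0.963
Z_in = Z_0·(Z_L + jZ_0·tanβl)/(Z_0 + jZ_L·tanβl)
     = 75·(82.2 − j90.3)/(57.6 − j79.2)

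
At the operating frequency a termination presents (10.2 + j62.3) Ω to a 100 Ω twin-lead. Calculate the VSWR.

VSWR ≈ 13.6

Γ = (Z_L − Z_0)/(Z_L + Z_0) = (-89.8 + j62.3)/(110.2 + j62.3)
|Γ| = 109/127 = 0.863
VSWR = (1 + |Γ|)/(1 − |Γ|) = 1.86/0.137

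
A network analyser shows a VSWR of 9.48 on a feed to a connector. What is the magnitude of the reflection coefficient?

|Γ| ≈ 0.809

|Γ| = (S − 1)/(S + 1) = (9.48 − 1)/(9.48 + 1) = 8.48/10.5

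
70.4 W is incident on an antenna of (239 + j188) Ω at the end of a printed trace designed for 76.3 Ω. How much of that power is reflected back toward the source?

P_reflected ≈ 32.3 W

|Γ| = |(162.7 + j188)/(315.3 + j188)| = 0.677
|Γ|² = 0.459
P_refl = |Γ|²·P_inc = 32.3 W, P_del = (1 − |Γ|²)·P_inc = 38.1 W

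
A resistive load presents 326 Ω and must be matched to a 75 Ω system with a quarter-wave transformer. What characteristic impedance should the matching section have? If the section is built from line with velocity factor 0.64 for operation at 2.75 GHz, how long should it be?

Z_qwt ≈ 156 Ω; length ≈ 1.75 cm

Z_qwt = √(Z_0·R_L) = √(75 × 326) = √24450
λ = 0.64·c/f = 0.0698 m, so l = λ/4 = 0.0175 m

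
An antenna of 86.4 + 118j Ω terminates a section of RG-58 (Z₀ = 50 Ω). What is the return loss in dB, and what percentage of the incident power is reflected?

RL ≈ 3.29 dB; 46.9% of incident power reflected

Γ = (36.4 + j118)/(136.4 + j118), |Γ| = 0.685
RL = −20·log₁₀(0.685) = 3.29 dB
P_refl/P_inc = |Γ|² = 0.469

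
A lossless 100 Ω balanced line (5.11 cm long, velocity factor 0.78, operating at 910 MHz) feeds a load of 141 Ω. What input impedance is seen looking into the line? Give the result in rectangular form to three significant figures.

Z_in ≈ 74.6 − j15.7 Ω

λ = v/f = 0.78·c / 910 MHz = 0.257 m
βl = 2π·l/λ = 2π × 0.199 = 71.5°
tan(βl) = tan(71.5°) = 3
Z_in = Z_0·(Z_L + jZ_0·tanβl)/(Z_0 + jZ_L·tanβl)
     = 100·(141 + j300)/(100 + j422)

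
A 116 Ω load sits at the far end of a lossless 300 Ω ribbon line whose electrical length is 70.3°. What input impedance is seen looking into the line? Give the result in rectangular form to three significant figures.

Z_in ≈ 471 + j329 Ω

tan(βl) = tan(70.3°) = 2.79
Z_in = Z_0·(Z_L + jZ_0·tanβl)/(Z_0 + jZ_L·tanβl)
     = 300·(116 + j838)/(300 + j324)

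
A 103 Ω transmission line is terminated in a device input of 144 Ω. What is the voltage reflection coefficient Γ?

Γ = (Z_L − Z_0)/(Z_L + Z_0) = (144 − 103)/(144 + 103) = 41/247

Γ = 0.166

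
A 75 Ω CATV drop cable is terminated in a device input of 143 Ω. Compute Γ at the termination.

Γ = (Z_L − Z_0)/(Z_L + Z_0) = (143 − 75)/(143 + 75) = 68/218

Γ = 0.312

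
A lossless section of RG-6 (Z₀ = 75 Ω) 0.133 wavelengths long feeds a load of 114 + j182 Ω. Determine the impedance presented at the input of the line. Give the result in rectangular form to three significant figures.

βl = 2π × 0.133 = 47.9°
tan(βl) = tan(47.9°) = 1.11
Z_in = Z_0·(Z_L + jZ_0·tanβl)/(Z_0 + jZ_L·tanβl)
     = 75·(114 + j265)/(-126 + j126)

Z_in ≈ 44.8 − j113 Ω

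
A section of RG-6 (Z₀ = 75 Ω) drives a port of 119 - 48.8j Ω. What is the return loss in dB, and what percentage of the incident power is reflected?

RL ≈ 9.67 dB; 10.8% of incident power reflected

Γ = (44 − j48.8)/(194 − j48.8), |Γ| = 0.328
RL = −20·log₁₀(0.328) = 9.67 dB
P_refl/P_inc = |Γ|² = 0.108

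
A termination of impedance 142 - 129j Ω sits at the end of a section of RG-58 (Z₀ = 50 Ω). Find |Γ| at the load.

|Γ| ≈ 0.685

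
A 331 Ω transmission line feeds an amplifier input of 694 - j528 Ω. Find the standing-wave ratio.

VSWR ≈ 3.5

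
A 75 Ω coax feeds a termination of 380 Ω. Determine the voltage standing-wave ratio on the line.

VSWR ≈ 5.07

For a purely resistive load, VSWR = R_L/Z_0 or Z_0/R_L (whichever > 1) = 380/75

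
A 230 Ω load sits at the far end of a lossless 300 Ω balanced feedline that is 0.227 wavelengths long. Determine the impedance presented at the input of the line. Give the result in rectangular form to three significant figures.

βl = 2π × 0.227 = 81.7°
tan(βl) = tan(81.7°) = 6.87
Z_in = Z_0·(Z_L + jZ_0·tanβl)/(Z_0 + jZ_L·tanβl)
     = 300·(230 + j2060)/(300 + j1580)

Z_in ≈ 386 + j29.6 Ω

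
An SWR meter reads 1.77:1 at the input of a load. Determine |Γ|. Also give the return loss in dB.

|Γ| = (S − 1)/(S + 1) = (1.77 − 1)/(1.77 + 1) = 0.77/2.77
RL = −20·log₁₀|Γ| = −20·log₁₀(0.278)

|Γ| ≈ 0.278; return loss ≈ 11.1 dB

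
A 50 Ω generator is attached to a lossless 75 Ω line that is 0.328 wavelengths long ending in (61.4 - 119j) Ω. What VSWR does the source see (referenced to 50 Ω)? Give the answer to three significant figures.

VSWR ≈ 6.1

βl = 2π × 0.328 = 118°
tan(βl) = -1.87
Z_in = Z_0·(Z_L + jZ_0·tanβl)/(Z_0 + jZ_L·tanβl) = 44.3 + j97 Ω
Γ_s = (Z_in − Z_s)/(Z_in + Z_s) = (-5.67 + j97)/(94.3 + j97), |Γ_s| = 0.718
VSWR = (1 + |Γ_s|)/(1 − |Γ_s|)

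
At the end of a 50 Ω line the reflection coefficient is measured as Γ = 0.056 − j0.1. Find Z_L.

Z_L ≈ 54.8 − j11.1 Ω

Z_L = Z_0·(1 + Γ)/(1 − Γ) = 50·(1.06 − j0.1)/(0.944 + j0.1)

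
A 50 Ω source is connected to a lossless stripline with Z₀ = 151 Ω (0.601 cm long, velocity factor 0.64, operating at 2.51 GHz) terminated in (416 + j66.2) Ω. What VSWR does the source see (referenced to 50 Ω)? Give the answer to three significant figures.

VSWR ≈ 7.39

λ = v/f = 0.64·c / 2.51 GHz = 0.0765 m
βl = 2π·l/λ = 2π × 0.0786 = 28.3°
tan(βl) = 0.538
Z_in = Z_0·(Z_L + jZ_0·tanβl)/(Z_0 + jZ_L·tanβl) = 193 − j181 Ω
Γ_s = (Z_in − Z_s)/(Z_in + Z_s) = (143 − j181)/(243 − j181), |Γ_s| = 0.762
VSWR = (1 + |Γ_s|)/(1 − |Γ_s|)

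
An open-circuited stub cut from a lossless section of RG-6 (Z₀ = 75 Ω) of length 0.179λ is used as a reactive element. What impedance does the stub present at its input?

Z_in ≈ −j35.9 Ω

βl = 2π × 0.179 = 64.4°
tan(βl) = 2.09
For an open-circuited stub, Z_in = −jZ_0·cot(βl) = −jZ_0/tan(βl)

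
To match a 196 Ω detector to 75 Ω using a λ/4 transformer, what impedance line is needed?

Z_qwt ≈ 121 Ω

Z_qwt = √(Z_0·R_L) = √(75 × 196) = √14700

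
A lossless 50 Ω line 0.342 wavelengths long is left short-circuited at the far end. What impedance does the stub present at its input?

βl = 2π × 0.342 = 123°
tan(βl) = -1.53
For a short-circuited stub, Z_in = jZ_0·tan(βl)

Z_in ≈ −j76.6 Ω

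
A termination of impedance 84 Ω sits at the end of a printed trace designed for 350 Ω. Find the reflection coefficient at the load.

Γ = -0.613

Γ = (Z_L − Z_0)/(Z_L + Z_0) = (84 − 350)/(84 + 350) = -266/434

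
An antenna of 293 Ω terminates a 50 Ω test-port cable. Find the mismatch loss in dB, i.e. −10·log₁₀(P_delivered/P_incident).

Γ = (293 − 50)/(293 + 50) = 0.708
|Γ|² = 0.502, so P_del/P_inc = 1 − |Γ|² = 0.498
ML = −10·log₁₀(1 − |Γ|²)

mismatch loss ≈ 3.03 dB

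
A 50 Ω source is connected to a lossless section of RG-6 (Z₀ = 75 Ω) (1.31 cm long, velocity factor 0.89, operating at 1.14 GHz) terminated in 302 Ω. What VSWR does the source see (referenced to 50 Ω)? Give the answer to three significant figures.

VSWR ≈ 5.66

λ = v/f = 0.89·c / 1.14 GHz = 0.234 m
βl = 2π·l/λ = 2π × 0.0559 = 20.1°
tan(βl) = 0.367
Z_in = Z_0·(Z_L + jZ_0·tanβl)/(Z_0 + jZ_L·tanβl) = 108 − j132 Ω
Γ_s = (Z_in − Z_s)/(Z_in + Z_s) = (57.7 − j132)/(158 − j132), |Γ_s| = 0.7
VSWR = (1 + |Γ_s|)/(1 − |Γ_s|)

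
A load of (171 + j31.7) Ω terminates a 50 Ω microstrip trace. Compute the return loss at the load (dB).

Γ = (121 + j31.7)/(221 + j31.7), |Γ| = 0.56
RL = −20·log₁₀|Γ| = −20·log₁₀(0.56)

RL ≈ 5.03 dB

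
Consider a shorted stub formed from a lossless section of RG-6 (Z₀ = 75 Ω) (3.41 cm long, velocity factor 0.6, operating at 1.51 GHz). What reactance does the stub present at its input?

X_in ≈ -325 Ω (capacitive)

λ = v/f = 0.6·c / 1.51 GHz = 0.119 m
βl = 2π·l/λ = 2π × 0.286 = 103°
tan(βl) = -4.34
For a shorted stub, Z_in = jZ_0·tan(βl)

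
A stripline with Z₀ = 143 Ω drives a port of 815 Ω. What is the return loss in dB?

RL ≈ 3.08 dB

Γ = (815 − 143)/(815 + 143) = 0.701
RL = −20·log₁₀|Γ| = −20·log₁₀(0.701)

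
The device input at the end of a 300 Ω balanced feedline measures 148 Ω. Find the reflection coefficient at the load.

Γ = -0.339

Γ = (Z_L − Z_0)/(Z_L + Z_0) = (148 − 300)/(148 + 300) = -152/448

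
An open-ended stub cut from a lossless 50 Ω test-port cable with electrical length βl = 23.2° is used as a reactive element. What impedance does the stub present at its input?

Z_in ≈ −j117 Ω

tan(βl) = 0.429
For an open-ended stub, Z_in = −jZ_0·cot(βl) = −jZ_0/tan(βl)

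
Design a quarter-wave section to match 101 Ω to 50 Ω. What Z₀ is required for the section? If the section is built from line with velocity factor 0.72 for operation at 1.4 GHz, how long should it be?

Z_qwt ≈ 71.1 Ω; length ≈ 3.86 cm

Z_qwt = √(Z_0·R_L) = √(50 × 101) = √5050
λ = 0.72·c/f = 0.154 m, so l = λ/4 = 0.0386 m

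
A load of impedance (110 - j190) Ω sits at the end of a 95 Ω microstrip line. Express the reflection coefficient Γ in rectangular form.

Γ ≈ 0.501 − j0.462

Γ = (Z_L − Z_0)/(Z_L + Z_0) = (15 − j190)/(205 − j190)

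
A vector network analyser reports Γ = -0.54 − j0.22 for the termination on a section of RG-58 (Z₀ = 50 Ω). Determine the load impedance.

Z_L = Z_0·(1 + Γ)/(1 − Γ) = 50·(0.46 − j0.22)/(1.54 + j0.22)

Z_L ≈ 13.6 − j9.09 Ω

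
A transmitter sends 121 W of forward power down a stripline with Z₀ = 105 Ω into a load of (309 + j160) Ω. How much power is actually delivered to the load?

|Γ| = |(204 + j160)/(414 + j160)| = 0.584
|Γ|² = 0.341
P_refl = |Γ|²·P_inc = 41.3 W, P_del = (1 − |Γ|²)·P_inc = 79.7 W

P_delivered ≈ 79.7 W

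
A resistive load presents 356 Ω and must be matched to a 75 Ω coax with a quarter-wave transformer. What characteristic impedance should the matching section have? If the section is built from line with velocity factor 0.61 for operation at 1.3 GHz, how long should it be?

Z_qwt ≈ 163 Ω; length ≈ 3.52 cm

Z_qwt = √(Z_0·R_L) = √(75 × 356) = √26700
λ = 0.61·c/f = 0.141 m, so l = λ/4 = 0.0352 m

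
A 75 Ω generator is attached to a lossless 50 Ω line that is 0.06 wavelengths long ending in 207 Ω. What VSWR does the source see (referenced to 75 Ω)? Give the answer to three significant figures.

VSWR ≈ 3.26

βl = 2π × 0.06 = 21.6°
tan(βl) = 0.396
Z_in = Z_0·(Z_L + jZ_0·tanβl)/(Z_0 + jZ_L·tanβl) = 64.9 − j86.7 Ω
Γ_s = (Z_in − Z_s)/(Z_in + Z_s) = (-10.1 − j86.7)/(140 − j86.7), |Γ_s| = 0.53
VSWR = (1 + |Γ_s|)/(1 − |Γ_s|)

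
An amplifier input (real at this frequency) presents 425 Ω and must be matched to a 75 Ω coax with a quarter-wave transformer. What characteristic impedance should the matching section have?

Z_qwt ≈ 179 Ω

Z_qwt = √(Z_0·R_L) = √(75 × 425) = √31880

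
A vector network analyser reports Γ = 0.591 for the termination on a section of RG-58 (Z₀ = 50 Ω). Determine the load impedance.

Z_L = Z_0·(1 + Γ)/(1 − Γ) = 50·(1.59)/(0.409)

Z_L ≈ 194 Ω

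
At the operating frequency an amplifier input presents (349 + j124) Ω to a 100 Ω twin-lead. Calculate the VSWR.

Γ = (Z_L − Z_0)/(Z_L + Z_0) = (249 + j124)/(449 + j124)
|Γ| = 278/466 = 0.597
VSWR = (1 + |Γ|)/(1 − |Γ|) = 1.6/0.403

VSWR ≈ 3.96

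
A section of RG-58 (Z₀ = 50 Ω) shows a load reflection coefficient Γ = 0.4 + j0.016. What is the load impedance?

Z_L ≈ 117 + j4.44 Ω

Z_L = Z_0·(1 + Γ)/(1 − Γ) = 50·(1.4 + j0.016)/(0.6 − j0.016)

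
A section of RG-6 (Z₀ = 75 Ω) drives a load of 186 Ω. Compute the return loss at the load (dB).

Γ = (186 − 75)/(186 + 75) = 0.425
RL = −20·log₁₀|Γ| = −20·log₁₀(0.425)

RL ≈ 7.43 dB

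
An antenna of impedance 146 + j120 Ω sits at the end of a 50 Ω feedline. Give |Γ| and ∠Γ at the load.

Γ ≈ 0.669 ∠ 19.9°

Γ = (Z_L − Z_0)/(Z_L + Z_0) = (96 + j120)/(196 + j120)
|Γ| = 154/230 = 0.669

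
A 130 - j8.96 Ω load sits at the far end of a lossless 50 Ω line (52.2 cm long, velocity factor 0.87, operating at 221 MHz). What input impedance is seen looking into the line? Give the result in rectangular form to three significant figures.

λ = v/f = 0.87·c / 221 MHz = 1.18 m
βl = 2π·l/λ = 2π × 0.442 = 159°
tan(βl) = tan(159°) = -0.381
Z_in = Z_0·(Z_L + jZ_0·tanβl)/(Z_0 + jZ_L·tanβl)
     = 50·(130 − j28)/(46.6 − j49.6)

Z_in ≈ 80.4 + j55.5 Ω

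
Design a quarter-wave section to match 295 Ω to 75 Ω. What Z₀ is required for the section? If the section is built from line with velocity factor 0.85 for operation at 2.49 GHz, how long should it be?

Z_qwt ≈ 149 Ω; length ≈ 2.56 cm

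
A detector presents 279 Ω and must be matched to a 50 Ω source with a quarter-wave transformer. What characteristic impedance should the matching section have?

Z_qwt = √(Z_0·R_L) = √(50 × 279) = √13950

Z_qwt ≈ 118 Ω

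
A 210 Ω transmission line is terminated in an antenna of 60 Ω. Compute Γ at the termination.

Γ = (Z_L − Z_0)/(Z_L + Z_0) = (60 − 210)/(60 + 210) = -150/270

Γ = -0.556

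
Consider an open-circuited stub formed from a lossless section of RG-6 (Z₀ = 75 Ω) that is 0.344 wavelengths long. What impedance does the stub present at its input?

βl = 2π × 0.344 = 124°
tan(βl) = -1.49
For an open-circuited stub, Z_in = −jZ_0·cot(βl) = −jZ_0/tan(βl)

Z_in ≈ +j50.3 Ω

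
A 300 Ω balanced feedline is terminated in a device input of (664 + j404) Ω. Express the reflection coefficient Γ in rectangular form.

Γ ≈ 0.471 + j0.222

Γ = (Z_L − Z_0)/(Z_L + Z_0) = (364 + j404)/(964 + j404)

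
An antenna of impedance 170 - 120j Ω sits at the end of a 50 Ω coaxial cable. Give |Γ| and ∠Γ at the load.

Γ ≈ 0.677 ∠ -16.4°

Γ = (Z_L − Z_0)/(Z_L + Z_0) = (120 − j120)/(220 − j120)
|Γ| = 170/251 = 0.677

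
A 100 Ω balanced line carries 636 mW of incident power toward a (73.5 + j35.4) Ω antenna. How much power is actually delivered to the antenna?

P_delivered ≈ 596 mW

|Γ| = |(-26.5 + j35.4)/(173.5 + j35.4)| = 0.25
|Γ|² = 0.0624
P_refl = |Γ|²·P_inc = 39.7 mW, P_del = (1 − |Γ|²)·P_inc = 596 mW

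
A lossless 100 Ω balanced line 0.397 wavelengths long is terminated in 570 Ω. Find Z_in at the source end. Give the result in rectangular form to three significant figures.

Z_in ≈ 45.8 + j122 Ω

βl = 2π × 0.397 = 143°
tan(βl) = tan(143°) = -0.756
Z_in = Z_0·(Z_L + jZ_0·tanβl)/(Z_0 + jZ_L·tanβl)
     = 100·(570 − j75.6)/(100 − j431)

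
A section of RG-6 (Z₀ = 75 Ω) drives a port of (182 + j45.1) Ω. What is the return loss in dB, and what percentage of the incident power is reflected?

Γ = (107 + j45.1)/(257 + j45.1), |Γ| = 0.445
RL = −20·log₁₀(0.445) = 7.03 dB
P_refl/P_inc = |Γ|² = 0.198

RL ≈ 7.03 dB; 19.8% of incident power reflected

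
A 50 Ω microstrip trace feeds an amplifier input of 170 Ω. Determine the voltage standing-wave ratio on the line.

VSWR ≈ 3.4

Γ = (170 − 50)/(170 + 50) = 0.545
VSWR = (1 + 0.545)/(1 − 0.545)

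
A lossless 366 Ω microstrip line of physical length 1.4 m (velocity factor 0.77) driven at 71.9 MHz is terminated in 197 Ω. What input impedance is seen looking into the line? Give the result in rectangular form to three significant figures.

Z_in ≈ 221 − j105 Ω

λ = v/f = 0.77·c / 71.9 MHz = 3.21 m
βl = 2π·l/λ = 2π × 0.436 = 157°
tan(βl) = tan(157°) = -0.427
Z_in = Z_0·(Z_L + jZ_0·tanβl)/(Z_0 + jZ_L·tanβl)
     = 366·(197 − j156)/(366 − j84.1)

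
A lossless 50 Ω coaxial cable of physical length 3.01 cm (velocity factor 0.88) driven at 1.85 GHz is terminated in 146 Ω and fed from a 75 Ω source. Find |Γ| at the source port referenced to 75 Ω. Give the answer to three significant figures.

λ = v/f = 0.88·c / 1.85 GHz = 0.143 m
βl = 2π·l/λ = 2π × 0.211 = 75.9°
tan(βl) = 3.99
Z_in = Z_0·(Z_L + jZ_0·tanβl)/(Z_0 + jZ_L·tanβl) = 18.1 − j11 Ω
Γ_s = (Z_in − Z_s)/(Z_in + Z_s) = (-56.9 − j11)/(93.1 − j11), |Γ_s| = 0.619

|Γ| ≈ 0.619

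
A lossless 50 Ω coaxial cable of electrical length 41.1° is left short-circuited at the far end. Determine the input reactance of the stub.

tan(βl) = 0.872
For a short-circuited stub, Z_in = jZ_0·tan(βl)

X_in ≈ 43.6 Ω (inductive)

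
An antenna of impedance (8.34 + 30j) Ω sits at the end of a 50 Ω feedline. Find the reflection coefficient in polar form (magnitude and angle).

Γ ≈ 0.783 ∠ 117°

Γ = (Z_L − Z_0)/(Z_L + Z_0) = (-41.66 + j30)/(58.34 + j30)
|Γ| = 51.3/65.6 = 0.783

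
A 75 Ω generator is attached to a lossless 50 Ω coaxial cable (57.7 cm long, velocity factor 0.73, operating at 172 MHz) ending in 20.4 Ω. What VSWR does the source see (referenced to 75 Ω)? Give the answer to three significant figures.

VSWR ≈ 3.52

λ = v/f = 0.73·c / 172 MHz = 1.27 m
βl = 2π·l/λ = 2π × 0.453 = 163°
tan(βl) = -0.303
Z_in = Z_0·(Z_L + jZ_0·tanβl)/(Z_0 + jZ_L·tanβl) = 21.9 − j12.4 Ω
Γ_s = (Z_in − Z_s)/(Z_in + Z_s) = (-53.1 − j12.4)/(96.9 − j12.4), |Γ_s| = 0.558
VSWR = (1 + |Γ_s|)/(1 − |Γ_s|)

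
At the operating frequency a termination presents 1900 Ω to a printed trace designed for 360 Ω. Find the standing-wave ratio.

VSWR ≈ 5.28

Γ = (1900 − 360)/(1900 + 360) = 0.681
VSWR = (1 + 0.681)/(1 − 0.681)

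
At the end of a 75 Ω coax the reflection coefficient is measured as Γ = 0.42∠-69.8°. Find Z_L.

Z_L ≈ 69.7 − j66.7 Ω

Z_L = Z_0·(1 + Γ)/(1 − Γ) = 75·(1.15 − j0.394)/(0.855 + j0.394)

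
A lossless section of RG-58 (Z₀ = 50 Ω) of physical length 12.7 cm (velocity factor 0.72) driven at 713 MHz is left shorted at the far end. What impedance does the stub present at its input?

λ = v/f = 0.72·c / 713 MHz = 0.303 m
βl = 2π·l/λ = 2π × 0.419 = 151°
tan(βl) = -0.556
For a shorted stub, Z_in = jZ_0·tan(βl)

Z_in ≈ −j27.8 Ω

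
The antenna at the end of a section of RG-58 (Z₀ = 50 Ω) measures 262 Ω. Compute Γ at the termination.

Γ = 0.679

Γ = (Z_L − Z_0)/(Z_L + Z_0) = (262 − 50)/(262 + 50) = 212/312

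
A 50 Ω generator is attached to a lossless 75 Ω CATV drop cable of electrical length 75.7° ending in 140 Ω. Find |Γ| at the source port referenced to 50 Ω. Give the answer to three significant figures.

|Γ| ≈ 0.168

tan(βl) = 3.92
Z_in = Z_0·(Z_L + jZ_0·tanβl)/(Z_0 + jZ_L·tanβl) = 42 − j13.4 Ω
Γ_s = (Z_in − Z_s)/(Z_in + Z_s) = (-7.99 − j13.4)/(92 − j13.4), |Γ_s| = 0.168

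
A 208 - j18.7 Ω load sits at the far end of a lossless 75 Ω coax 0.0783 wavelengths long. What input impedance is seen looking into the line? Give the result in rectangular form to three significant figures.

βl = 2π × 0.0783 = 28.2°
tan(βl) = tan(28.2°) = 0.536
Z_in = Z_0·(Z_L + jZ_0·tanβl)/(Z_0 + jZ_L·tanβl)
     = 75·(208 + j21.5)/(85 + j111)

Z_in ≈ 76.6 − j81.5 Ω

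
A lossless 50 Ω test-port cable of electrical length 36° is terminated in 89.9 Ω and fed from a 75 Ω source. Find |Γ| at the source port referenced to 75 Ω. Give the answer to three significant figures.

tan(βl) = 0.727
Z_in = Z_0·(Z_L + jZ_0·tanβl)/(Z_0 + jZ_L·tanβl) = 50.8 − j30 Ω
Γ_s = (Z_in − Z_s)/(Z_in + Z_s) = (-24.2 − j30)/(126 − j30), |Γ_s| = 0.298

|Γ| ≈ 0.298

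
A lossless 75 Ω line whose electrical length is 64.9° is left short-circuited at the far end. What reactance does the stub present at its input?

tan(βl) = 2.13
For a short-circuited stub, Z_in = jZ_0·tan(βl)

X_in ≈ 160 Ω (inductive)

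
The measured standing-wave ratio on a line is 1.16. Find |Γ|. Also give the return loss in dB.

|Γ| ≈ 0.0741; return loss ≈ 22.6 dB

|Γ| = (S − 1)/(S + 1) = (1.16 − 1)/(1.16 + 1) = 0.16/2.16
RL = −20·log₁₀|Γ| = −20·log₁₀(0.0741)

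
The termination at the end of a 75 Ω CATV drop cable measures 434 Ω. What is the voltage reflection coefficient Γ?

Γ = 0.705

Γ = (Z_L − Z_0)/(Z_L + Z_0) = (434 − 75)/(434 + 75) = 359/509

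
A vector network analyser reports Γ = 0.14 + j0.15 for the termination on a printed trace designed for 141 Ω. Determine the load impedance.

Z_L = Z_0·(1 + Γ)/(1 − Γ) = 141·(1.14 + j0.15)/(0.86 − j0.15)

Z_L ≈ 177 + j55.5 Ω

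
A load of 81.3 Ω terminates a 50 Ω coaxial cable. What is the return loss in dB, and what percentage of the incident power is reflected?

Γ = (81.3 − 50)/(81.3 + 50) = 0.238
RL = −20·log₁₀(0.238) = 12.5 dB
P_refl/P_inc = |Γ|² = 0.0568

RL ≈ 12.5 dB; 5.68% of incident power reflected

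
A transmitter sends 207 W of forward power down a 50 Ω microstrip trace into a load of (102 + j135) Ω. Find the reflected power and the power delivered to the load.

|Γ| = |(52 + j135)/(152 + j135)| = 0.712
|Γ|² = 0.506
P_refl = |Γ|²·P_inc = 105 W, P_del = (1 − |Γ|²)·P_inc = 102 W

P_reflected ≈ 105 W; P_delivered ≈ 102 W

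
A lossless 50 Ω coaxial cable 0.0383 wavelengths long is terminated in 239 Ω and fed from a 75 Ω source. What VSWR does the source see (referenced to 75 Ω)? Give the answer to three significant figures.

βl = 2π × 0.0383 = 13.8°
tan(βl) = 0.245
Z_in = Z_0·(Z_L + jZ_0·tanβl)/(Z_0 + jZ_L·tanβl) = 107 − j113 Ω
Γ_s = (Z_in − Z_s)/(Z_in + Z_s) = (31.6 − j113)/(182 − j113), |Γ_s| = 0.548
VSWR = (1 + |Γ_s|)/(1 − |Γ_s|)

VSWR ≈ 3.42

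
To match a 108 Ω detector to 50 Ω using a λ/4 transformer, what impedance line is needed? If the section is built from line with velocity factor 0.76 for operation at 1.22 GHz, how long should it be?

Z_qwt ≈ 73.5 Ω; length ≈ 4.67 cm

Z_qwt = √(Z_0·R_L) = √(50 × 108) = √5400
λ = 0.76·c/f = 0.187 m, so l = λ/4 = 0.0467 m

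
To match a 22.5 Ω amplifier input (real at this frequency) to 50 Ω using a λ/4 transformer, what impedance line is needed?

Z_qwt = √(Z_0·R_L) = √(50 × 22.5) = √1125

Z_qwt ≈ 33.5 Ω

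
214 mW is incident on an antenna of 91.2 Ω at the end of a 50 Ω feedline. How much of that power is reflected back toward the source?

P_reflected ≈ 18.2 mW

Γ = (91.2 − 50)/(91.2 + 50) = 0.292
|Γ|² = 0.0851
P_refl = |Γ|²·P_inc = 18.2 mW, P_del = (1 − |Γ|²)·P_inc = 196 mW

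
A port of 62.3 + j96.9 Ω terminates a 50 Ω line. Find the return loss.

Γ = (12.3 + j96.9)/(112.3 + j96.9), |Γ| = 0.659
RL = −20·log₁₀|Γ| = −20·log₁₀(0.659)

RL ≈ 3.63 dB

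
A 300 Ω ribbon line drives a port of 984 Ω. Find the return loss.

Γ = (984 − 300)/(984 + 300) = 0.533
RL = −20·log₁₀|Γ| = −20·log₁₀(0.533)

RL ≈ 5.47 dB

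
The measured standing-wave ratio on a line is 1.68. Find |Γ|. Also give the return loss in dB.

|Γ| ≈ 0.254; return loss ≈ 11.9 dB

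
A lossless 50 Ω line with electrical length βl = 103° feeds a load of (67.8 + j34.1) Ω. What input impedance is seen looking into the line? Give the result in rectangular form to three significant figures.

tan(βl) = tan(103°) = -4.33
Z_in = Z_0·(Z_L + jZ_0·tanβl)/(Z_0 + jZ_L·tanβl)
     = 50·(67.8 − j182)/(198 − j294)

Z_in ≈ 26.7 − j6.45 Ω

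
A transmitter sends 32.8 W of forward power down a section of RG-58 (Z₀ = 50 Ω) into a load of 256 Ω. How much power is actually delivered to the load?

P_delivered ≈ 17.9 W

Γ = (256 − 50)/(256 + 50) = 0.673
|Γ|² = 0.453
P_refl = |Γ|²·P_inc = 14.9 W, P_del = (1 − |Γ|²)·P_inc = 17.9 W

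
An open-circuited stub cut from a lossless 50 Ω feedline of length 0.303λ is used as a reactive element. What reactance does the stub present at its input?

X_in ≈ 17.3 Ω (inductive)

βl = 2π × 0.303 = 109°
tan(βl) = -2.89
For an open-circuited stub, Z_in = −jZ_0·cot(βl) = −jZ_0/tan(βl)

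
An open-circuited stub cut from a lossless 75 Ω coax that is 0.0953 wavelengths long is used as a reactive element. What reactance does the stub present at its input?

βl = 2π × 0.0953 = 34.3°
tan(βl) = 0.682
For an open-circuited stub, Z_in = −jZ_0·cot(βl) = −jZ_0/tan(βl)

X_in ≈ -110 Ω (capacitive)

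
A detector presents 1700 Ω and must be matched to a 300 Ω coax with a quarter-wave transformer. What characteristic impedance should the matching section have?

Z_qwt ≈ 714 Ω

Z_qwt = √(Z_0·R_L) = √(300 × 1700) = √510000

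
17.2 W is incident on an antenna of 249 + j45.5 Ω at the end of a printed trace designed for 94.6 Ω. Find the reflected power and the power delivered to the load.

|Γ| = |(154.4 + j45.5)/(343.6 + j45.5)| = 0.464
|Γ|² = 0.216
P_refl = |Γ|²·P_inc = 3.71 W, P_del = (1 − |Γ|²)·P_inc = 13.5 W

P_reflected ≈ 3.71 W; P_delivered ≈ 13.5 W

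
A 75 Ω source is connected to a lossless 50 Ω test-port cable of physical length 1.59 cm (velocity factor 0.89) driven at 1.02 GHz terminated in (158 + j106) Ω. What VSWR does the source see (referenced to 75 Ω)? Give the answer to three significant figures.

λ = v/f = 0.89·c / 1.02 GHz = 0.262 m
βl = 2π·l/λ = 2π × 0.0607 = 21.9°
tan(βl) = 0.401
Z_in = Z_0·(Z_L + jZ_0·tanβl)/(Z_0 + jZ_L·tanβl) = 113 − j111 Ω
Γ_s = (Z_in − Z_s)/(Z_in + Z_s) = (37.5 − j111)/(188 − j111), |Γ_s| = 0.539
VSWR = (1 + |Γ_s|)/(1 − |Γ_s|)

VSWR ≈ 3.34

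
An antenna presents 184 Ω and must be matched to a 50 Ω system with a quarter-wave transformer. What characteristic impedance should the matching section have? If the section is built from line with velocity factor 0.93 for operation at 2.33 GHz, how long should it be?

Z_qwt = √(Z_0·R_L) = √(50 × 184) = √9200
λ = 0.93·c/f = 0.12 m, so l = λ/4 = 0.0299 m

Z_qwt ≈ 95.9 Ω; length ≈ 2.99 cm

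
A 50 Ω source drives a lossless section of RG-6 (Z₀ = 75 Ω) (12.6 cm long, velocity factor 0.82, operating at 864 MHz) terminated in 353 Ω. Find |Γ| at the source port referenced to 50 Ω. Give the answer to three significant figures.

λ = v/f = 0.82·c / 864 MHz = 0.285 m
βl = 2π·l/λ = 2π × 0.443 = 159°
tan(βl) = -0.378
Z_in = Z_0·(Z_L + jZ_0·tanβl)/(Z_0 + jZ_L·tanβl) = 97 + j144 Ω
Γ_s = (Z_in − Z_s)/(Z_in + Z_s) = (47 + j144)/(147 + j144), |Γ_s| = 0.736

|Γ| ≈ 0.736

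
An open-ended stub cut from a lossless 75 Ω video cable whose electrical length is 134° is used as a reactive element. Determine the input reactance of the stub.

tan(βl) = -1.04
For an open-ended stub, Z_in = −jZ_0·cot(βl) = −jZ_0/tan(βl)

X_in ≈ 72.4 Ω (inductive)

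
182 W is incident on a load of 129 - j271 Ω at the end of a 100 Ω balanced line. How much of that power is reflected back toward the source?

|Γ| = |(29 − j271)/(229 − j271)| = 0.768
|Γ|² = 0.59
P_refl = |Γ|²·P_inc = 107 W, P_del = (1 − |Γ|²)·P_inc = 74.6 W

P_reflected ≈ 107 W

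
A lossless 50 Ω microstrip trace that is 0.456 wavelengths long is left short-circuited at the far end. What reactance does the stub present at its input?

X_in ≈ -14.2 Ω (capacitive)

βl = 2π × 0.456 = 164°
tan(βl) = -0.284
For a short-circuited stub, Z_in = jZ_0·tan(βl)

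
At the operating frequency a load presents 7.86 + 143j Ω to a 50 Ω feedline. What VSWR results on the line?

Γ = (Z_L − Z_0)/(Z_L + Z_0) = (-42.14 + j143)/(57.86 + j143)
|Γ| = 149/154 = 0.966
VSWR = (1 + |Γ|)/(1 − |Γ|) = 1.97/0.0336

VSWR ≈ 58.5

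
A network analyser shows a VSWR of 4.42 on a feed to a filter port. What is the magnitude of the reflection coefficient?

|Γ| ≈ 0.631

|Γ| = (S − 1)/(S + 1) = (4.42 − 1)/(4.42 + 1) = 3.42/5.42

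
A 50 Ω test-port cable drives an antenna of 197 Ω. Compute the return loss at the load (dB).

RL ≈ 4.51 dB

Γ = (197 − 50)/(197 + 50) = 0.595
RL = −20·log₁₀|Γ| = −20·log₁₀(0.595)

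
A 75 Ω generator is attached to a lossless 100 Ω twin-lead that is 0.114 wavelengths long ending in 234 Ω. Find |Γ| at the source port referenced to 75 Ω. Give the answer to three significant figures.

|Γ| ≈ 0.44

βl = 2π × 0.114 = 41°
tan(βl) = 0.871
Z_in = Z_0·(Z_L + jZ_0·tanβl)/(Z_0 + jZ_L·tanβl) = 79.9 − j75.7 Ω
Γ_s = (Z_in − Z_s)/(Z_in + Z_s) = (4.88 − j75.7)/(155 − j75.7), |Γ_s| = 0.44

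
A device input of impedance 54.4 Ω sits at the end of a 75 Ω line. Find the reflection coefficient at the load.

Γ = -0.159

Γ = (Z_L − Z_0)/(Z_L + Z_0) = (54.4 − 75)/(54.4 + 75) = -20.6/129.4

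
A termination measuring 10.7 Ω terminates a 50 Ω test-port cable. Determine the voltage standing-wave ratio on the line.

Γ = (10.7 − 50)/(10.7 + 50) = -0.647
VSWR = (1 + 0.647)/(1 − 0.647)

VSWR ≈ 4.67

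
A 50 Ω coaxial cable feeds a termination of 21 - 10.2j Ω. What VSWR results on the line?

Γ = (Z_L − Z_0)/(Z_L + Z_0) = (-29 − j10.2)/(71 − j10.2)
|Γ| = 30.7/71.7 = 0.429
VSWR = (1 + |Γ|)/(1 − |Γ|) = 1.43/0.571

VSWR ≈ 2.5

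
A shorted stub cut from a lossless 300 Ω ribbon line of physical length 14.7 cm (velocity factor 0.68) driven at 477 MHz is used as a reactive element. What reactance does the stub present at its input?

λ = v/f = 0.68·c / 477 MHz = 0.428 m
βl = 2π·l/λ = 2π × 0.344 = 124°
tan(βl) = -1.5
For a shorted stub, Z_in = jZ_0·tan(βl)

X_in ≈ -449 Ω (capacitive)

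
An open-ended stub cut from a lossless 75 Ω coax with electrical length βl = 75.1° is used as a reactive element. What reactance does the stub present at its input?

X_in ≈ -20 Ω (capacitive)

tan(βl) = 3.76
For an open-ended stub, Z_in = −jZ_0·cot(βl) = −jZ_0/tan(βl)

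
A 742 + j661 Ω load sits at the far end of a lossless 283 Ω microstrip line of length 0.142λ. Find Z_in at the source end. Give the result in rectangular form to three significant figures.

Z_in ≈ 133 − j306 Ω

βl = 2π × 0.142 = 51.1°
tan(βl) = tan(51.1°) = 1.24
Z_in = Z_0·(Z_L + jZ_0·tanβl)/(Z_0 + jZ_L·tanβl)
     = 283·(742 + j1010)/(-537 + j920)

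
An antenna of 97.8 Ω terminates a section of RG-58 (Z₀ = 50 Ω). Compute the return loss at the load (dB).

RL ≈ 9.8 dB

Γ = (97.8 − 50)/(97.8 + 50) = 0.323
RL = −20·log₁₀|Γ| = −20·log₁₀(0.323)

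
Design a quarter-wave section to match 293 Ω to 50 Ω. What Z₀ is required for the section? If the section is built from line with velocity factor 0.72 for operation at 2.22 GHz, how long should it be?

Z_qwt ≈ 121 Ω; length ≈ 2.43 cm

Z_qwt = √(Z_0·R_L) = √(50 × 293) = √14650
λ = 0.72·c/f = 0.0973 m, so l = λ/4 = 0.0243 m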